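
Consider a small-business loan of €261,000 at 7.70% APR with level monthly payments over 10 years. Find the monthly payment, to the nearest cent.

€3,125.43

Monthly rate = 7.7%/12 = 0.0064167; payment = 261,000 × 0.0064167 / (1 − (1+0.0064167)^−120) = €3,125.43.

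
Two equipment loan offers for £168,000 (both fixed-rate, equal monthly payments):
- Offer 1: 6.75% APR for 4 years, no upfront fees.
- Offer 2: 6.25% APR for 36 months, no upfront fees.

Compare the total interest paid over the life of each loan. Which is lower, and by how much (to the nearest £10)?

Offer 2 by £7,490

Offer 1: monthly rate = 6.75%/12 = 0.0056250; payment = 168,000 × 0.0056250 / (1 − (1+0.0056250)^−48) = £4,003.51.
Total interest on Offer 1 = 48 × £4,003.51 − £168,000 = £24,168.48.
Offer 2: monthly rate = 6.25%/12 = 0.0052083; payment = 168,000 × 0.0052083 / (1 − (1+0.0052083)^−36) = £5,129.94.
Total interest on Offer 2 = 36 × £5,129.94 − £168,000 = £16,677.84.
Offer 2 is lower by £7,490.64.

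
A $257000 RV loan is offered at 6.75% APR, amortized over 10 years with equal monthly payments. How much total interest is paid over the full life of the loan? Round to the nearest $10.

$97,120

At 6.75% the monthly rate is 0.0056250, so the payment is 257,000 × 0.0056250 / (1 − 1.0056250^−120) = $2,950.98.
Total paid = 120 × $2,950.98 = $354,117.60; interest = $354,117.60 − $257,000 = $97,117.60.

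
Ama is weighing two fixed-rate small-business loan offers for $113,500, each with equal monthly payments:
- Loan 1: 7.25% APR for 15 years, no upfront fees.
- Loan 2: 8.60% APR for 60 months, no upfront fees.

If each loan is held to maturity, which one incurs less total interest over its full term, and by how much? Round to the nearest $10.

Loan 2 by $46,450

Loan 1: at 7.25% the monthly rate is 0.0060417, so the payment is 113,500 × 0.0060417 / (1 − 1.0060417^−180) = $1,036.10.
Total interest on Loan 1 = 180 × $1,036.10 − $113,500 = $72,998.00.
Loan 2: at 8.60% the monthly rate is 0.0071667, so the payment is 113,500 × 0.0071667 / (1 − 1.0071667^−60) = $2,334.10.
Total interest on Loan 2 = 60 × $2,334.10 − $113,500 = $26,546.00.
Loan 2 is lower by $46,452.00.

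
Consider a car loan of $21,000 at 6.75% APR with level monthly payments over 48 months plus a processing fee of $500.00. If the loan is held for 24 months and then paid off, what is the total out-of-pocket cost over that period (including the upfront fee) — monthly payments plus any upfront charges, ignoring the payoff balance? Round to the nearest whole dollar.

At 6.75% the monthly rate is 0.0056250, so the payment is 21,000 × 0.0056250 / (1 − 1.0056250^−48) = $500.44.
Total outlay = 24 × $500.44 + $500.00 = $12,510.56.

$12,511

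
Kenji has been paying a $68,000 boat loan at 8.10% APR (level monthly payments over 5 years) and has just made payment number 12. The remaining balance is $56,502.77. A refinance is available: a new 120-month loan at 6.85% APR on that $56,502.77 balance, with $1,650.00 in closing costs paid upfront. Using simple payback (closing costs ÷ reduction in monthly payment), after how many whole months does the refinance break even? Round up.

3 months

Current payment = 68,000 × 8.1%/12 / (1 − (1+0.0067500)^−60) = $1,382.05.
Refinanced payment = 56,502.77 × 0.0057083 / (1 − (1+0.0057083)^−120) = $651.69.
Monthly savings = $1,382.05 − $651.69 = $730.36.
Break-even = $1,650.00 / $730.36 = 2.26 → 3 months.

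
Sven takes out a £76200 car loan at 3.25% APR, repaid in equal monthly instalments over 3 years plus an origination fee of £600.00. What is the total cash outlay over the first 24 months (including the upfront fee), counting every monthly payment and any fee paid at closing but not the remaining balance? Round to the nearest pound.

At 3.25% the monthly rate is 0.0027083, so the payment is 76,200 × 0.0027083 / (1 − 1.0027083^−36) = £2,224.39.
Total outlay = 24 × £2,224.39 + £600.00 = £53,985.36.

£53,985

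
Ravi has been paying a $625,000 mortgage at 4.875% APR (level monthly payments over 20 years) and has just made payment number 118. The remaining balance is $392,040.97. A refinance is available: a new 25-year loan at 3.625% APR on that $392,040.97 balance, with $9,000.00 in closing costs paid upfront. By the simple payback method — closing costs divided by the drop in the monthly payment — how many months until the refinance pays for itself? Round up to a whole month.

Current payment = 625,000 × 4.875%/12 / (1 − (1+0.0040625)^−240) = $4,081.69.
Refinanced payment = 392,040.97 × 0.0030208 / (1 − (1+0.0030208)^−300) = $1,989.03.
Monthly savings = $4,081.69 − $1,989.03 = $2,092.66.
Break-even = $9,000.00 / $2,092.66 = 4.30 → 5 months.

5 months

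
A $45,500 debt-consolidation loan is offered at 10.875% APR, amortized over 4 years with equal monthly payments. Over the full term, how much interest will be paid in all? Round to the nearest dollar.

At 10.875% the monthly rate is 0.0090625, so the payment is 45,500 × 0.0090625 / (1 − 1.0090625^−48) = $1,173.21.
Total paid = 48 × $1,173.21 = $56,314.08; interest = $56,314.08 − $45,500 = $10,814.08.

$10,814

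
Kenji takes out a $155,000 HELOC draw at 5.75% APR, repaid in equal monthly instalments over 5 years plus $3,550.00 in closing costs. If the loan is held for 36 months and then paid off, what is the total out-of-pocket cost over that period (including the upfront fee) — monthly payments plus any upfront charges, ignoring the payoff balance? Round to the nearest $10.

$110,780

At 5.75% the monthly rate is 0.0047917, so the payment is 155,000 × 0.0047917 / (1 − 1.0047917^−60) = $2,978.60.
Total outlay = 36 × $2,978.60 + $3,550.00 = $110,779.60.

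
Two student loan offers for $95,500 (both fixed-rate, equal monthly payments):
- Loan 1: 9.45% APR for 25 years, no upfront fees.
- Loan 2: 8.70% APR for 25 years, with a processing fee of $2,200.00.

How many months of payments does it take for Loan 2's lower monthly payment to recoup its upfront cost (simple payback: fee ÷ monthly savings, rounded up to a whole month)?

Loan 1: monthly rate = 9.45%/12 = 0.0078750; payment = 95,500 × 0.0078750 / (1 − (1+0.0078750)^−300) = $831.06.
Loan 2: monthly rate = 8.7%/12 = 0.0072500; payment = 95,500 × 0.0072500 / (1 − (1+0.0072500)^−300) = $781.91.
Monthly savings = $831.06 − $781.91 = $49.15.
Break-even = $2,200.00 / $49.15 = 44.76 → 45 months.

45 months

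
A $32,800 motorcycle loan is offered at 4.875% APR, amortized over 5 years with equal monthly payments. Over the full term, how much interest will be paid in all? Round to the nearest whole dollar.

$4,226

At 4.875% the monthly rate is 0.0040625, so the payment is 32,800 × 0.0040625 / (1 − 1.0040625^−60) = $617.10.
Total paid = 60 × $617.10 = $37,026.00; interest = $37,026.00 − $32,800 = $4,226.00.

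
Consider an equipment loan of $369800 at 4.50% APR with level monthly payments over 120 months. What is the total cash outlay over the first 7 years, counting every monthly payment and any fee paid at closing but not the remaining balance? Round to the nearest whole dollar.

$321,934

At 4.50% the monthly rate is 0.0037500, so the payment is 369,800 × 0.0037500 / (1 − 1.0037500^−120) = $3,832.55.
Total outlay = 84 × $3,832.55 = $321,934.20.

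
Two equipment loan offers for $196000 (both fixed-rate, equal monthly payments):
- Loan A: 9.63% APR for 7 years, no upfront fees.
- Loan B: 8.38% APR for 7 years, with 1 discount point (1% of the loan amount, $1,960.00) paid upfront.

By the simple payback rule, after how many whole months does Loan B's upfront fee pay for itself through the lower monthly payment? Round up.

16 months

Loan A: at 9.63% the monthly rate is 0.0080250, so the payment is 196,000 × 0.0080250 / (1 − 1.0080250^−84) = $3,216.48.
Loan B: monthly rate = 8.38%/12 = 0.0069833; payment = 196,000 × 0.0069833 / (1 − (1+0.0069833)^−84) = $3,092.14.
Monthly savings = $3,216.48 − $3,092.14 = $124.34.
Break-even = $1,960.00 / $124.34 = 15.76 → 16 months.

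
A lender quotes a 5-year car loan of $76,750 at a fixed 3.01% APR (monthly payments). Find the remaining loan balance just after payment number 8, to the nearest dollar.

With monthly rate i = 3.01%/12 = 0.0025083, the balance after k of n payments is P · [(1+i)^n − (1+i)^k] / [(1+i)^n − 1].
(1+0.0025083)^60 = 1.16219628 and (1+0.0025083)^8 = 1.02024372, so the balance is 76,750 × (1.16219628 − 1.02024372) / (1.16219628 − 1) = $67,170.83.

$67,171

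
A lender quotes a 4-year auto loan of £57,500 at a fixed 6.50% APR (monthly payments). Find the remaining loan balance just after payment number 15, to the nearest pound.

£41,105

With monthly rate i = 6.5%/12 = 0.0054167, the balance after k of n payments is P · [(1+i)^n − (1+i)^k] / [(1+i)^n − 1].
(1+0.0054167)^48 = 1.29602044 and (1+0.0054167)^15 = 1.08440423, so the balance is 57,500 × (1.29602044 − 1.08440423) / (1.29602044 − 1) = £41,105.04.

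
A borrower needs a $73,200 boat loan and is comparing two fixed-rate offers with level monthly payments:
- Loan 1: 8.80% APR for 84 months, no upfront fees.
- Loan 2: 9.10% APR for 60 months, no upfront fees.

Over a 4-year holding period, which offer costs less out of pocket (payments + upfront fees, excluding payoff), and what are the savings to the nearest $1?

Loan 1: at 8.80% the monthly rate is 0.0073333, so the payment is 73,200 × 0.0073333 / (1 − 1.0073333^−84) = $1,170.30.
Loan 2: monthly rate = 9.1%/12 = 0.0075833; payment = 73,200 × 0.0075833 / (1 − (1+0.0075833)^−60) = $1,523.07.
Over 48 months: Loan 1 costs 48 × $1,170.30 = $56,174.40; Loan 2 costs 48 × $1,523.07 = $73,107.36.
Loan 1 is cheaper by $73,107.36 − $56,174.40 = $16,932.96.

Loan 1 by $16,933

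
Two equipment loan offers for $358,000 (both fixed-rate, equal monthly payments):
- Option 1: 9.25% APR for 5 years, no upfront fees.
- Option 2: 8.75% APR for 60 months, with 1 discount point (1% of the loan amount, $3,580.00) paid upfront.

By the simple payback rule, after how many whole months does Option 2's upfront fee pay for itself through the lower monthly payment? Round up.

Option 1: at 9.25% the monthly rate is 0.0077083, so the payment is 358,000 × 0.0077083 / (1 − 1.0077083^−60) = $7,475.00.
Option 2: at 8.75% the monthly rate is 0.0072917, so the payment is 358,000 × 0.0072917 / (1 − 1.0072917^−60) = $7,388.13.
Monthly savings = $7,475.00 − $7,388.13 = $86.87.
Break-even = $3,580.00 / $86.87 = 41.21 → 42 months.

42 months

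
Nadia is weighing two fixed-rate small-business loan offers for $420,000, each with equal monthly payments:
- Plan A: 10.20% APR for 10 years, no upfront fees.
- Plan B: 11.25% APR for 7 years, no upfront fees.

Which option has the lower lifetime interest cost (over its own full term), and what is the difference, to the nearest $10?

Plan A: monthly rate = 10.2%/12 = 0.0085000; payment = 420,000 × 0.0085000 / (1 − (1+0.0085000)^−120) = $5,596.95.
Total interest on Plan A = 120 × $5,596.95 − $420,000 = $251,634.00.
Plan B: at 11.25% the monthly rate is 0.0093750, so the payment is 420,000 × 0.0093750 / (1 − 1.0093750^−84) = $7,246.75.
Total interest on Plan B = 84 × $7,246.75 − $420,000 = $188,727.00.
Plan B is lower by $62,907.00.

Plan B by $62,910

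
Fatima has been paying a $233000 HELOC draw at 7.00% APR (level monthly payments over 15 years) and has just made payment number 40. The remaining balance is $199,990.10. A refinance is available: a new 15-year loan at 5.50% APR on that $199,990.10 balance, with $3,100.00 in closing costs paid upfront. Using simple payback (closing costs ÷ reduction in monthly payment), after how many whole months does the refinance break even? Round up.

Current payment = 233,000 × 7%/12 / (1 − (1+0.0058333)^−180) = $2,094.27.
Refinanced payment = 199,990.10 × 0.0045833 / (1 − (1+0.0045833)^−180) = $1,634.09.
Monthly savings = $2,094.27 − $1,634.09 = $460.18.
Break-even = $3,100.00 / $460.18 = 6.74 → 7 months.

7 months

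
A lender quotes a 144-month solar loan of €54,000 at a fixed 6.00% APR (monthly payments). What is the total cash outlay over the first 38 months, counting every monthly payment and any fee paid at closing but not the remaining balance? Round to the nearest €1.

€20,024

At 6.00% the monthly rate is 0.0050000, so the payment is 54,000 × 0.0050000 / (1 − 1.0050000^−144) = €526.96.
Total outlay = 38 × €526.96 = €20,024.48.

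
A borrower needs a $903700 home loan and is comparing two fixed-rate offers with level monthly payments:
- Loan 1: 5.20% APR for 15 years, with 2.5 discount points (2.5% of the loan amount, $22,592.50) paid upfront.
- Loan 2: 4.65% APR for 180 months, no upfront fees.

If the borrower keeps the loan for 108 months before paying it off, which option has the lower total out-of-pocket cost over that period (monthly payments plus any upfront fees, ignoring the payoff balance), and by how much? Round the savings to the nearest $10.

Loan 2 by $50,480

Loan 1: monthly rate = 5.2%/12 = 0.0043333; payment = 903,700 × 0.0043333 / (1 − (1+0.0043333)^−180) = $7,240.91.
Loan 2: monthly rate = 4.65%/12 = 0.0038750; payment = 903,700 × 0.0038750 / (1 − (1+0.0038750)^−180) = $6,982.72.
Over 108 months: Loan 1 costs 108 × $7,240.91 + $22,592.50 = $804,610.78; Loan 2 costs 108 × $6,982.72 = $754,133.76.
Loan 2 is cheaper by $804,610.78 − $754,133.76 = $50,477.02.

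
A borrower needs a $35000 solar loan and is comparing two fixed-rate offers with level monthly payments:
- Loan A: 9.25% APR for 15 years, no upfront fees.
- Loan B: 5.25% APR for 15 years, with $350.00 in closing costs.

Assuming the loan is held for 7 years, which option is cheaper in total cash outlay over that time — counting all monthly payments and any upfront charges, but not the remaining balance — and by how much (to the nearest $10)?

Loan B by $6,270

Loan A: at 9.25% the monthly rate is 0.0077083, so the payment is 35,000 × 0.0077083 / (1 − 1.0077083^−180) = $360.22.
Loan B: monthly rate = 5.25%/12 = 0.0043750; payment = 35,000 × 0.0043750 / (1 − (1+0.0043750)^−180) = $281.36.
Over 84 months: Loan A costs 84 × $360.22 = $30,258.48; Loan B costs 84 × $281.36 + $350.00 = $23,984.24.
Loan B is cheaper by $30,258.48 − $23,984.24 = $6,274.24.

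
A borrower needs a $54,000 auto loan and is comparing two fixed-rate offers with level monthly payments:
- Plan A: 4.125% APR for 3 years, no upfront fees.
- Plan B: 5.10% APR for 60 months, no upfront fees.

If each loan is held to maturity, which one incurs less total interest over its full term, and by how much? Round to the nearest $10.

Plan A: monthly rate = 4.125%/12 = 0.0034375; payment = 54,000 × 0.0034375 / (1 − (1+0.0034375)^−36) = $1,597.30.
Total interest on Plan A = 36 × $1,597.30 − $54,000 = $3,502.80.
Plan B: monthly rate = 5.1%/12 = 0.0042500; payment = 54,000 × 0.0042500 / (1 − (1+0.0042500)^−60) = $1,021.52.
Total interest on Plan B = 60 × $1,021.52 − $54,000 = $7,291.20.
Plan A is lower by $3,788.40.

Plan A by $3,790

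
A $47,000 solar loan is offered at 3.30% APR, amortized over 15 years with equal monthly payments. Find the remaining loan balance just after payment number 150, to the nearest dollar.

With monthly rate i = 3.3%/12 = 0.0027500, the balance after k of n payments is P · [(1+i)^n − (1+i)^k] / [(1+i)^n − 1].
(1+0.0027500)^180 = 1.63938410 and (1+0.0027500)^150 = 1.50973456, so the balance is 47,000 × (1.63938410 − 1.50973456) / (1.63938410 − 1) = $9,530.31.

$9,530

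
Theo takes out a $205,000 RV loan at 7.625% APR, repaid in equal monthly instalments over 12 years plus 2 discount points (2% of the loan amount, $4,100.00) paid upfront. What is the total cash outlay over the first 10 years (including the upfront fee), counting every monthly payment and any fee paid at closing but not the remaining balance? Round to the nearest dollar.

$265,351

Monthly rate = 7.625%/12 = 0.0063542; payment = 205,000 × 0.0063542 / (1 − (1+0.0063542)^−144) = $2,177.09.
Total outlay = 120 × $2,177.09 + $4,100.00 = $265,350.80.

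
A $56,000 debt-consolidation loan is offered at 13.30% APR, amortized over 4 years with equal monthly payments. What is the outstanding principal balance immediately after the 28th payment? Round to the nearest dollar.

With monthly rate i = 13.3%/12 = 0.0110833, the balance after k of n payments is P · [(1+i)^n − (1+i)^k] / [(1+i)^n − 1].
(1+0.0110833)^48 = 1.69735887 and (1+0.0110833)^28 = 1.36155329, so the balance is 56,000 × (1.69735887 − 1.36155329) / (1.69735887 − 1) = $26,966.19.

$26,966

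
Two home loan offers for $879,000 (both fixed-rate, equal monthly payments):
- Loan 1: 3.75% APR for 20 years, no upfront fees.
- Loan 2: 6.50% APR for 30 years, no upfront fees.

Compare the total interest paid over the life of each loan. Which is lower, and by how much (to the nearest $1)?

Loan 1: monthly rate = 3.75%/12 = 0.0031250; payment = 879,000 × 0.0031250 / (1 − (1+0.0031250)^−240) = $5,211.49.
Total interest on Loan 1 = 240 × $5,211.49 − $879,000 = $371,757.60.
Loan 2: at 6.50% the monthly rate is 0.0054167, so the payment is 879,000 × 0.0054167 / (1 − 1.0054167^−360) = $5,555.88.
Total interest on Loan 2 = 360 × $5,555.88 − $879,000 = $1,121,116.80.
Loan 1 is lower by $749,359.20.

Loan 1 by $749,359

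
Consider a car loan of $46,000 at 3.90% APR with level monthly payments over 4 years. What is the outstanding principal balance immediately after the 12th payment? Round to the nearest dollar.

$35,163

With monthly rate i = 3.9%/12 = 0.0032500, the balance after k of n payments is P · [(1+i)^n − (1+i)^k] / [(1+i)^n − 1].
(1+0.0032500)^48 = 1.16853058 and (1+0.0032500)^12 = 1.03970473, so the balance is 46,000 × (1.16853058 − 1.03970473) / (1.16853058 − 1) = $35,162.69.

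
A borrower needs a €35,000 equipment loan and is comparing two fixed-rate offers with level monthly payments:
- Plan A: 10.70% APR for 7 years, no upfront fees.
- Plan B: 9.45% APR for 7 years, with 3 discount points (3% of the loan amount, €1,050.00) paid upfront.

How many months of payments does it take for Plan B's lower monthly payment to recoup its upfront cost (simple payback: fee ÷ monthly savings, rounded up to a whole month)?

Plan A: at 10.70% the monthly rate is 0.0089167, so the payment is 35,000 × 0.0089167 / (1 − 1.0089167^−84) = €593.78.
Plan B: monthly rate = 9.45%/12 = 0.0078750; payment = 35,000 × 0.0078750 / (1 − (1+0.0078750)^−84) = €571.14.
Monthly savings = €593.78 − €571.14 = €22.64.
Break-even = €1,050.00 / €22.64 = 46.38 → 47 months.

47 months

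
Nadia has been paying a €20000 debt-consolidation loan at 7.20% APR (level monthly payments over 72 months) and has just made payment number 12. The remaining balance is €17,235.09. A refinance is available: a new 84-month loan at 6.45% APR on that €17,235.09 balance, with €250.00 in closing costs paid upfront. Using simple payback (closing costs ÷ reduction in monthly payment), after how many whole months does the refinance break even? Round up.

Current payment = 20,000 × 7.2%/12 / (1 − (1+0.0060000)^−72) = €342.90.
Refinanced payment = 17,235.09 × 0.0053750 / (1 − (1+0.0053750)^−84) = €255.51.
Monthly savings = €342.90 − €255.51 = €87.39.
Break-even = €250.00 / €87.39 = 2.86 → 3 months.

3 months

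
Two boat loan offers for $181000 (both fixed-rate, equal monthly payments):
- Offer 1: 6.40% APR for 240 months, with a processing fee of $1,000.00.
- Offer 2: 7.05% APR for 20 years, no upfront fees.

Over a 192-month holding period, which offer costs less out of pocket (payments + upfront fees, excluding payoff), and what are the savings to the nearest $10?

Offer 1: at 6.40% the monthly rate is 0.0053333, so the payment is 181,000 × 0.0053333 / (1 − 1.0053333^−240) = $1,338.85.
Offer 2: at 7.05% the monthly rate is 0.0058750, so the payment is 181,000 × 0.0058750 / (1 − 1.0058750^−240) = $1,408.73.
Over 192 months: Offer 1 costs 192 × $1,338.85 + $1,000.00 = $258,059.20; Offer 2 costs 192 × $1,408.73 = $270,476.16.
Offer 1 is cheaper by $270,476.16 − $258,059.20 = $12,416.96.

Offer 1 by $12,420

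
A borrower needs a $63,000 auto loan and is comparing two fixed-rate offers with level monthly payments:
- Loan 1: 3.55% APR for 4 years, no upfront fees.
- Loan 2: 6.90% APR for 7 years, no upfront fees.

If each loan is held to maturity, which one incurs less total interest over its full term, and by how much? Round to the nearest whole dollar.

Loan 1 by $11,940

Loan 1: at 3.55% the monthly rate is 0.0029583, so the payment is 63,000 × 0.0029583 / (1 − 1.0029583^−48) = $1,409.83.
Total interest on Loan 1 = 48 × $1,409.83 − $63,000 = $4,671.84.
Loan 2: monthly rate = 6.9%/12 = 0.0057500; payment = 63,000 × 0.0057500 / (1 − (1+0.0057500)^−84) = $947.76.
Total interest on Loan 2 = 84 × $947.76 − $63,000 = $16,611.84.
Loan 1 is lower by $11,940.00.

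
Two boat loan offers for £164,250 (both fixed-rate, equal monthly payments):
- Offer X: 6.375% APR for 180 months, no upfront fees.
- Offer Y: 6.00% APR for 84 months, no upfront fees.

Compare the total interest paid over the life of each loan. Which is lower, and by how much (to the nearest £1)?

Offer X: at 6.375% the monthly rate is 0.0053125, so the payment is 164,250 × 0.0053125 / (1 − 1.0053125^−180) = £1,419.53.
Total interest on Offer X = 180 × £1,419.53 − £164,250 = £91,265.40.
Offer Y: at 6.00% the monthly rate is 0.0050000, so the payment is 164,250 × 0.0050000 / (1 − 1.0050000^−84) = £2,399.46.
Total interest on Offer Y = 84 × £2,399.46 − £164,250 = £37,304.64.
Offer Y is lower by £53,960.76.

Offer Y by £53,961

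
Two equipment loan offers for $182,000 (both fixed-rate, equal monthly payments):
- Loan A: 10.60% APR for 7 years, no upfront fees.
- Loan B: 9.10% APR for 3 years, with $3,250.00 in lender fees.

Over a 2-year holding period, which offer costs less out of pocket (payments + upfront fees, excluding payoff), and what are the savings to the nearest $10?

Loan A: at 10.60% the monthly rate is 0.0088333, so the payment is 182,000 × 0.0088333 / (1 − 1.0088333^−84) = $3,078.14.
Loan B: monthly rate = 9.1%/12 = 0.0075833; payment = 182,000 × 0.0075833 / (1 − (1+0.0075833)^−36) = $5,796.03.
Over 24 months: Loan A costs 24 × $3,078.14 = $73,875.36; Loan B costs 24 × $5,796.03 + $3,250.00 = $142,354.72.
Loan A is cheaper by $142,354.72 − $73,875.36 = $68,479.36.

Loan A by $68,480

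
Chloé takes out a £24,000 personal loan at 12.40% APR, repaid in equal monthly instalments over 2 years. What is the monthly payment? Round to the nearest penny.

£1,134.25

Monthly rate = 12.4%/12 = 0.0103333; payment = 24,000 × 0.0103333 / (1 − (1+0.0103333)^−24) = £1,134.25.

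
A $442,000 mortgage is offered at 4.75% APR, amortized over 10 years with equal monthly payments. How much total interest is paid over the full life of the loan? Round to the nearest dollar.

$114,112

At 4.75% the monthly rate is 0.0039583, so the payment is 442,000 × 0.0039583 / (1 − 1.0039583^−120) = $4,634.27.
Total paid = 120 × $4,634.27 = $556,112.40; interest = $556,112.40 − $442,000 = $114,112.40.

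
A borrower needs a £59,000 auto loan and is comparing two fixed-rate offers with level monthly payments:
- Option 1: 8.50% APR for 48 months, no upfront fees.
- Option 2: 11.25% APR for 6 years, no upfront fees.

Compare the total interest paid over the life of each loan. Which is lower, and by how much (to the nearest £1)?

Option 1: monthly rate = 8.5%/12 = 0.0070833; payment = 59,000 × 0.0070833 / (1 − (1+0.0070833)^−48) = £1,454.25.
Total interest on Option 1 = 48 × £1,454.25 − £59,000 = £10,804.00.
Option 2: monthly rate = 11.25%/12 = 0.0093750; payment = 59,000 × 0.0093750 / (1 − (1+0.0093750)^−72) = £1,130.58.
Total interest on Option 2 = 72 × £1,130.58 − £59,000 = £22,401.76.
Option 1 is lower by £11,597.76.

Option 1 by £11,598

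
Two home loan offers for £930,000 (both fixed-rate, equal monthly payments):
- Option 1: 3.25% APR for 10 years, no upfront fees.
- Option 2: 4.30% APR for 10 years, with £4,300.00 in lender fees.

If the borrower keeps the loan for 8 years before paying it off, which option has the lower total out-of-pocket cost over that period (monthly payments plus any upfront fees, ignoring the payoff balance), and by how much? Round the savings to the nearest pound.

Option 1: at 3.25% the monthly rate is 0.0027083, so the payment is 930,000 × 0.0027083 / (1 − 1.0027083^−120) = £9,087.87.
Option 2: monthly rate = 4.3%/12 = 0.0035833; payment = 930,000 × 0.0035833 / (1 − (1+0.0035833)^−120) = £9,548.96.
Over 96 months: Option 1 costs 96 × £9,087.87 = £872,435.52; Option 2 costs 96 × £9,548.96 + £4,300.00 = £921,000.16.
Option 1 is cheaper by £921,000.16 − £872,435.52 = £48,564.64.

Option 1 by £48,565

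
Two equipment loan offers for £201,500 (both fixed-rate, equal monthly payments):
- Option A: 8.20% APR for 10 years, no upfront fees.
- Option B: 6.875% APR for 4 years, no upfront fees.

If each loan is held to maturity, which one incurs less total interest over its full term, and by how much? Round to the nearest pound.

Option A: at 8.20% the monthly rate is 0.0068333, so the payment is 201,500 × 0.0068333 / (1 − 1.0068333^−120) = £2,466.10.
Total interest on Option A = 120 × £2,466.10 − £201,500 = £94,432.00.
Option B: monthly rate = 6.875%/12 = 0.0057292; payment = 201,500 × 0.0057292 / (1 − (1+0.0057292)^−48) = £4,813.49.
Total interest on Option B = 48 × £4,813.49 − £201,500 = £29,547.52.
Option B is lower by £64,884.48.

Option B by £64,884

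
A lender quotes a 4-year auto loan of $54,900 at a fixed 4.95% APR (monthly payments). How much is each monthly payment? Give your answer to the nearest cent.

$1,263.07

At 4.95% the monthly rate is 0.0041250, so the payment is 54,900 × 0.0041250 / (1 − 1.0041250^−48) = $1,263.07.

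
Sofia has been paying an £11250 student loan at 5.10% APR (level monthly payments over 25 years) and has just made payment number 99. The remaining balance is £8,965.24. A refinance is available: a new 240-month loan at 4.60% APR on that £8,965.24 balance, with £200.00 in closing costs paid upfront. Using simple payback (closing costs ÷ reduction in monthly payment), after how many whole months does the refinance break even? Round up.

Current payment = 11,250 × 5.1%/12 / (1 − (1+0.0042500)^−300) = £66.42.
Refinanced payment = 8,965.24 × 0.0038333 / (1 − (1+0.0038333)^−240) = £57.20.
Monthly savings = £66.42 − £57.20 = £9.22.
Break-even = £200.00 / £9.22 = 21.69 → 22 months.

22 months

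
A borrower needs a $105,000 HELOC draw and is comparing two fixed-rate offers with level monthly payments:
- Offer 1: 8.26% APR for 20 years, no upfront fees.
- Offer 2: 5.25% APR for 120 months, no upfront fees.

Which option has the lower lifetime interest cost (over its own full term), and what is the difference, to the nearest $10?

Offer 1: at 8.26% the monthly rate is 0.0068833, so the payment is 105,000 × 0.0068833 / (1 − 1.0068833^−240) = $895.33.
Total interest on Offer 1 = 240 × $895.33 − $105,000 = $109,879.20.
Offer 2: at 5.25% the monthly rate is 0.0043750, so the payment is 105,000 × 0.0043750 / (1 − 1.0043750^−120) = $1,126.56.
Total interest on Offer 2 = 120 × $1,126.56 − $105,000 = $30,187.20.
Offer 2 is lower by $79,692.00.

Offer 2 by $79,690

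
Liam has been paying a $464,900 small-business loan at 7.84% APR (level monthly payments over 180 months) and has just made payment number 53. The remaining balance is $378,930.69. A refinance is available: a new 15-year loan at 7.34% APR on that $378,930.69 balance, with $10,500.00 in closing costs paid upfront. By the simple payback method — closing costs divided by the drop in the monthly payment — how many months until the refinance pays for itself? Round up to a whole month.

Current payment = 464,900 × 7.84%/12 / (1 − (1+0.0065333)^−180) = $4,399.99.
Refinanced payment = 378,930.69 × 0.0061167 / (1 − (1+0.0061167)^−180) = $3,478.37.
Monthly savings = $4,399.99 − $3,478.37 = $921.62.
Break-even = $10,500.00 / $921.62 = 11.39 → 12 months.

12 months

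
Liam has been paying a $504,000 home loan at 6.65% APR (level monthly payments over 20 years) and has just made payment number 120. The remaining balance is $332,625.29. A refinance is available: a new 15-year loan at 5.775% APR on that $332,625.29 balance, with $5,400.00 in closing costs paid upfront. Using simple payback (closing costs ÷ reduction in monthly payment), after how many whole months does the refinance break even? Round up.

6 months

Current payment = 504,000 × 6.65%/12 / (1 − (1+0.0055417)^−240) = $3,802.33.
Refinanced payment = 332,625.29 × 0.0048125 / (1 − (1+0.0048125)^−180) = $2,766.61.
Monthly savings = $3,802.33 − $2,766.61 = $1,035.72.
Break-even = $5,400.00 / $1,035.72 = 5.21 → 6 months.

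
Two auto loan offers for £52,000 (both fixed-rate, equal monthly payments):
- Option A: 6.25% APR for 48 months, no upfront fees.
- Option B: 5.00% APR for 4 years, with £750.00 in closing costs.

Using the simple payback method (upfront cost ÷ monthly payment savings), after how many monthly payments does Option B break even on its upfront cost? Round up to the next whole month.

26 months

Option A: monthly rate = 6.25%/12 = 0.0052083; payment = 52,000 × 0.0052083 / (1 − (1+0.0052083)^−48) = £1,227.19.
Option B: at 5.00% the monthly rate is 0.0041667, so the payment is 52,000 × 0.0041667 / (1 − 1.0041667^−48) = £1,197.52.
Monthly savings = £1,227.19 − £1,197.52 = £29.67.
Break-even = £750.00 / £29.67 = 25.28 → 26 months.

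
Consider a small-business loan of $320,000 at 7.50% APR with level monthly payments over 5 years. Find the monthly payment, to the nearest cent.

$6,412.14

Monthly rate = 7.5%/12 = 0.0062500; payment = 320,000 × 0.0062500 / (1 − (1+0.0062500)^−60) = $6,412.14.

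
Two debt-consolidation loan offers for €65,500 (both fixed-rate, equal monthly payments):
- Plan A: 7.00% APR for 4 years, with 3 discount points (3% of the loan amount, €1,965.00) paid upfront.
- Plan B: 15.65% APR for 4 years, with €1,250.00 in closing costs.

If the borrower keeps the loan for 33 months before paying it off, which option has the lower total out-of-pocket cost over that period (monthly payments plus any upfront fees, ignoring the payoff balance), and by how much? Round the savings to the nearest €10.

Plan A by €8,400

Plan A: at 7.00% the monthly rate is 0.0058333, so the payment is 65,500 × 0.0058333 / (1 − 1.0058333^−48) = €1,568.48.
Plan B: at 15.65% the monthly rate is 0.0130417, so the payment is 65,500 × 0.0130417 / (1 − 1.0130417^−48) = €1,844.57.
Over 33 months: Plan A costs 33 × €1,568.48 + €1,965.00 = €53,724.84; Plan B costs 33 × €1,844.57 + €1,250.00 = €62,120.81.
Plan A is cheaper by €62,120.81 − €53,724.84 = €8,395.97.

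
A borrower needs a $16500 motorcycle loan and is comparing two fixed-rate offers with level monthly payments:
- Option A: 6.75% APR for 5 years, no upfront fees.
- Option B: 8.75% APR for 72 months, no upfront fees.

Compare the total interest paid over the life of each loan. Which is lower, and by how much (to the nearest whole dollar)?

Option A: monthly rate = 6.75%/12 = 0.0056250; payment = 16,500 × 0.0056250 / (1 − (1+0.0056250)^−60) = $324.78.
Total interest on Option A = 60 × $324.78 − $16,500 = $2,986.80.
Option B: monthly rate = 8.75%/12 = 0.0072917; payment = 16,500 × 0.0072917 / (1 − (1+0.0072917)^−72) = $295.38.
Total interest on Option B = 72 × $295.38 − $16,500 = $4,767.36.
Option A is lower by $1,780.56.

Option A by $1,781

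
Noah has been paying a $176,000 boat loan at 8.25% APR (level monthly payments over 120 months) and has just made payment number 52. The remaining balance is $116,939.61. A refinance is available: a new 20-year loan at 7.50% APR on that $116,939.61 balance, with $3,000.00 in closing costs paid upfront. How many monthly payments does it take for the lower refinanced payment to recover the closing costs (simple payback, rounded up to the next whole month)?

3 months

Current payment = 176,000 × 8.25%/12 / (1 − (1+0.0068750)^−120) = $2,158.69.
Refinanced payment = 116,939.61 × 0.0062500 / (1 − (1+0.0062500)^−240) = $942.06.
Monthly savings = $2,158.69 − $942.06 = $1,216.63.
Break-even = $3,000.00 / $1,216.63 = 2.47 → 3 months.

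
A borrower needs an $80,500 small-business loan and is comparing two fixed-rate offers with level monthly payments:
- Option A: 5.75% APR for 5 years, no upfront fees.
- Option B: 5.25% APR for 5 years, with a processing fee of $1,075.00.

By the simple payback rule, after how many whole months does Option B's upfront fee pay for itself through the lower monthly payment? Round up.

58 months

Option A: at 5.75% the monthly rate is 0.0047917, so the payment is 80,500 × 0.0047917 / (1 − 1.0047917^−60) = $1,546.95.
Option B: monthly rate = 5.25%/12 = 0.0043750; payment = 80,500 × 0.0043750 / (1 − (1+0.0043750)^−60) = $1,528.37.
Monthly savings = $1,546.95 − $1,528.37 = $18.58.
Break-even = $1,075.00 / $18.58 = 57.86 → 58 months.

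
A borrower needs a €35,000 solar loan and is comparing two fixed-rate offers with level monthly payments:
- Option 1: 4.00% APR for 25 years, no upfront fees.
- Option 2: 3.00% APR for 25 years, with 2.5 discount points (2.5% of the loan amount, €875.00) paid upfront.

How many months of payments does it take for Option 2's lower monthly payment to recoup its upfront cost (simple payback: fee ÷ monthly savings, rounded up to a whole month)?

Option 1: monthly rate = 4%/12 = 0.0033333; payment = 35,000 × 0.0033333 / (1 − (1+0.0033333)^−300) = €184.74.
Option 2: monthly rate = 3%/12 = 0.0025000; payment = 35,000 × 0.0025000 / (1 − (1+0.0025000)^−300) = €165.97.
Monthly savings = €184.74 − €165.97 = €18.77.
Break-even = €875.00 / €18.77 = 46.62 → 47 months.

47 months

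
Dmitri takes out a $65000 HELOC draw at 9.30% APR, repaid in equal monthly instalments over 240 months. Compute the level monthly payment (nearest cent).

$597.42

Monthly rate = 9.3%/12 = 0.0077500; payment = 65,000 × 0.0077500 / (1 − (1+0.0077500)^−240) = $597.42.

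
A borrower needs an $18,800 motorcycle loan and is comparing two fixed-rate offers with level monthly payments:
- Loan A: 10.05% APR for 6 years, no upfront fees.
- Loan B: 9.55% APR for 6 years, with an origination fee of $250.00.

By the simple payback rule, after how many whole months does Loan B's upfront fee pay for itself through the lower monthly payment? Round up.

53 months

Loan A: monthly rate = 10.05%/12 = 0.0083750; payment = 18,800 × 0.0083750 / (1 − (1+0.0083750)^−72) = $348.76.
Loan B: monthly rate = 9.55%/12 = 0.0079583; payment = 18,800 × 0.0079583 / (1 − (1+0.0079583)^−72) = $344.03.
Monthly savings = $348.76 − $344.03 = $4.73.
Break-even = $250.00 / $4.73 = 52.85 → 53 months.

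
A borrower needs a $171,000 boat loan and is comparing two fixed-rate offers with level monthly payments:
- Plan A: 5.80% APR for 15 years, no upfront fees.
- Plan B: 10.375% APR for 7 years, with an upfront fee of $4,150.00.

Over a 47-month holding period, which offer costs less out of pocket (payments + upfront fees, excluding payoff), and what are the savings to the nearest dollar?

Plan A: at 5.80% the monthly rate is 0.0048333, so the payment is 171,000 × 0.0048333 / (1 − 1.0048333^−180) = $1,424.58.
Plan B: monthly rate = 10.375%/12 = 0.0086458; payment = 171,000 × 0.0086458 / (1 − (1+0.0086458)^−84) = $2,872.05.
Over 47 months: Plan A costs 47 × $1,424.58 = $66,955.26; Plan B costs 47 × $2,872.05 + $4,150.00 = $139,136.35.
Plan A is cheaper by $139,136.35 − $66,955.26 = $72,181.09.

Plan A by $72,181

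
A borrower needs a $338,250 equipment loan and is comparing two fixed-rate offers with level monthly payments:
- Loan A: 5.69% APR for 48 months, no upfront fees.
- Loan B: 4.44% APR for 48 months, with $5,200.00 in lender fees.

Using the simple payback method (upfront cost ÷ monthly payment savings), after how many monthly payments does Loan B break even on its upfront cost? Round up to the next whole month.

28 months

Loan A: monthly rate = 5.69%/12 = 0.0047417; payment = 338,250 × 0.0047417 / (1 − (1+0.0047417)^−48) = $7,895.83.
Loan B: monthly rate = 4.44%/12 = 0.0037000; payment = 338,250 × 0.0037000 / (1 − (1+0.0037000)^−48) = $7,704.14.
Monthly savings = $7,895.83 − $7,704.14 = $191.69.
Break-even = $5,200.00 / $191.69 = 27.13 → 28 months.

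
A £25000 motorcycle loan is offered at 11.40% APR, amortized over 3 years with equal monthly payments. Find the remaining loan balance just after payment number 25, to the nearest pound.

With monthly rate i = 11.4%/12 = 0.0095000, the balance after k of n payments is P · [(1+i)^n − (1+i)^k] / [(1+i)^n − 1].
(1+0.0095000)^36 = 1.40548961 and (1+0.0095000)^25 = 1.26665424, so the balance is 25,000 × (1.40548961 − 1.26665424) / (1.40548961 − 1) = £8,559.74.

£8,560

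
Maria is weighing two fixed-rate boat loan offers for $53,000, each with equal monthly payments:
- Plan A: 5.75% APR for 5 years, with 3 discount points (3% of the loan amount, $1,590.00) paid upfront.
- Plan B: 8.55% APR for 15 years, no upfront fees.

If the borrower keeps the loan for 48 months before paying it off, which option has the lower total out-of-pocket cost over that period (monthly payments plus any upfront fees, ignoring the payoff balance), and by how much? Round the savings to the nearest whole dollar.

Plan B by $25,351

Plan A: monthly rate = 5.75%/12 = 0.0047917; payment = 53,000 × 0.0047917 / (1 − (1+0.0047917)^−60) = $1,018.49.
Plan B: monthly rate = 8.55%/12 = 0.0071250; payment = 53,000 × 0.0071250 / (1 − (1+0.0071250)^−180) = $523.47.
Over 48 months: Plan A costs 48 × $1,018.49 + $1,590.00 = $50,477.52; Plan B costs 48 × $523.47 = $25,126.56.
Plan B is cheaper by $50,477.52 − $25,126.56 = $25,350.96.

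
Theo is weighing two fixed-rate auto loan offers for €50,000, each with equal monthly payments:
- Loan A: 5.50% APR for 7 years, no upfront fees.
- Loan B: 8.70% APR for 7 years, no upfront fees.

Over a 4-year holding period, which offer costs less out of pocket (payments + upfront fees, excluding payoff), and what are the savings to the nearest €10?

Loan A: at 5.50% the monthly rate is 0.0045833, so the payment is 50,000 × 0.0045833 / (1 − 1.0045833^−84) = €718.50.
Loan B: at 8.70% the monthly rate is 0.0072500, so the payment is 50,000 × 0.0072500 / (1 − 1.0072500^−84) = €796.86.
Over 48 months: Loan A costs 48 × €718.50 = €34,488.00; Loan B costs 48 × €796.86 = €38,249.28.
Loan A is cheaper by €38,249.28 − €34,488.00 = €3,761.28.

Loan A by €3,760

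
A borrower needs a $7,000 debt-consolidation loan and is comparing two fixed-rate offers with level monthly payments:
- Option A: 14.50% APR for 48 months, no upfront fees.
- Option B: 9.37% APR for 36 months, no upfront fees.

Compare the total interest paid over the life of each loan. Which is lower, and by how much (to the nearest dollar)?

Option B by $1,209

Option A: monthly rate = 14.5%/12 = 0.0120833; payment = 7,000 × 0.0120833 / (1 − (1+0.0120833)^−48) = $193.05.
Total interest on Option A = 48 × $193.05 − $7,000 = $2,266.40.
Option B: at 9.37% the monthly rate is 0.0078083, so the payment is 7,000 × 0.0078083 / (1 − 1.0078083^−36) = $223.81.
Total interest on Option B = 36 × $223.81 − $7,000 = $1,057.16.
Option B is lower by $1,209.24.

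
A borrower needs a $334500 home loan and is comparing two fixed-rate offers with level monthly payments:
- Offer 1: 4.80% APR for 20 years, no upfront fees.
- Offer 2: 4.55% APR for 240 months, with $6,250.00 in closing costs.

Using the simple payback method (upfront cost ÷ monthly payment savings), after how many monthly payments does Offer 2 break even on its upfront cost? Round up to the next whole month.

Offer 1: at 4.80% the monthly rate is 0.0040000, so the payment is 334,500 × 0.0040000 / (1 − 1.0040000^−240) = $2,170.76.
Offer 2: at 4.55% the monthly rate is 0.0037917, so the payment is 334,500 × 0.0037917 / (1 − 1.0037917^−240) = $2,125.25.
Monthly savings = $2,170.76 − $2,125.25 = $45.51.
Break-even = $6,250.00 / $45.51 = 137.33 → 138 months.

138 months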